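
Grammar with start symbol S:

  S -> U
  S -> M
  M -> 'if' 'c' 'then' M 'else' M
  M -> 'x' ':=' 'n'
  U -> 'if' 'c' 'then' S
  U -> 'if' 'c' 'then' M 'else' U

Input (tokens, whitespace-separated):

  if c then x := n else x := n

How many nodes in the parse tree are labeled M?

3

[S [M if c then [M x := n] else [M x := n]]]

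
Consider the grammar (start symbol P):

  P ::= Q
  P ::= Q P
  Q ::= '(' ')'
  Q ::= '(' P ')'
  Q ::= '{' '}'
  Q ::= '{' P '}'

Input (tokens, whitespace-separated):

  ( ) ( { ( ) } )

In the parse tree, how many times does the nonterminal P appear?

[P [Q ( )] [P [Q ( [P [Q { [P [Q ( )]] }]] )]]]

4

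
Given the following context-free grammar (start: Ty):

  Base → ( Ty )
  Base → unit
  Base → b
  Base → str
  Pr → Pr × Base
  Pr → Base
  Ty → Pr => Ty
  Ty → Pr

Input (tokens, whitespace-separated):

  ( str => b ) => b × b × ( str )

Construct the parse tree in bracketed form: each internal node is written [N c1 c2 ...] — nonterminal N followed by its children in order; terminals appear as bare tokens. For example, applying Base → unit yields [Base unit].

Ty
Pr => Ty
Base => Ty
( Ty ) => Ty
( Pr => Ty ) => Ty
( Base => Ty ) => Ty
( str => Ty ) => Ty
( str => Pr ) => Ty
( str => Base ) => Ty
( str => b ) => Ty
( str => b ) => Pr
( str => b ) => Pr × Base
( str => b ) => Pr × Base × Base
( str => b ) => Base × Base × Base
( str => b ) => b × Base × Base
( str => b ) => b × b × Base
( str => b ) => b × b × ( Ty )
( str => b ) => b × b × ( Pr )
( str => b ) => b × b × ( Base )
( str => b ) => b × b × ( str )

[Ty [Pr [Base ( [Ty [Pr [Base str]] => [Ty [Pr [Base b]]]] )]] => [Ty [Pr [Pr [Pr [Base b]] × [Base b]] × [Base ( [Ty [Pr [Base str]]] )]]]]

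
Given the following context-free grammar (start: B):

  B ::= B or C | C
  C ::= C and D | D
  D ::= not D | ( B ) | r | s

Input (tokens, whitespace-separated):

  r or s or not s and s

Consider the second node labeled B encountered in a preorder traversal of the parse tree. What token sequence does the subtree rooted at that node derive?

r or s

[B [B [B [C [D r]]] or [C [D s]]] or [C [C [D not [D s]]] and [D s]]]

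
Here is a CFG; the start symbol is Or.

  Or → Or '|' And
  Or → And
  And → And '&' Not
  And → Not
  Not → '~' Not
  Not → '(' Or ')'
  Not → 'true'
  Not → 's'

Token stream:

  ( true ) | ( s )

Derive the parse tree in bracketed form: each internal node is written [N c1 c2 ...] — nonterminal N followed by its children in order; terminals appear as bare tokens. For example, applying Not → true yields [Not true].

Or
Or | And
And | And
Not | And
( Or ) | And
( And ) | And
( Not ) | And
( true ) | And
( true ) | Not
( true ) | ( Or )
( true ) | ( And )
( true ) | ( Not )
( true ) | ( s )

[Or [Or [And [Not ( [Or [And [Not true]]] )]]] | [And [Not ( [Or [And [Not s]]] )]]]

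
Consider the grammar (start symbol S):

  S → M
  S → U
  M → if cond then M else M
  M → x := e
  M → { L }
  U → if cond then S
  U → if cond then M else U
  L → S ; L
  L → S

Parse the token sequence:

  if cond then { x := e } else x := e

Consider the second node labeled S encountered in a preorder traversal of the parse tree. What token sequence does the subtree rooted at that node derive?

[S [M if cond then [M { [L [S [M x := e]]] }] else [M x := e]]]

x := e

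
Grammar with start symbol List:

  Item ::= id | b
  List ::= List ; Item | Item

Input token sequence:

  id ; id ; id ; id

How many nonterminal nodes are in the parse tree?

8

[List [List [List [List [Item id]] ; [Item id]] ; [Item id]] ; [Item id]]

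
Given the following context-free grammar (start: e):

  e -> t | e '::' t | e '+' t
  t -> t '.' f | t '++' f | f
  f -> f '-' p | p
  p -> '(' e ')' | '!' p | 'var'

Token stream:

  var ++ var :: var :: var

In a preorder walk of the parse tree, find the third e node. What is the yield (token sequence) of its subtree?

[e [e [e [t [t [f [p var]]] ++ [f [p var]]]] :: [t [f [p var]]]] :: [t [f [p var]]]]

var ++ var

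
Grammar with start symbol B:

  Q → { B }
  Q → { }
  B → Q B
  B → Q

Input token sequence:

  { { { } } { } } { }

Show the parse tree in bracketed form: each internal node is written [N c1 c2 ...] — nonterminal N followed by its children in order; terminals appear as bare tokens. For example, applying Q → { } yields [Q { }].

B
Q B
{ B } B
{ Q B } B
{ { B } B } B
{ { Q } B } B
{ { { } } B } B
{ { { } } Q } B
{ { { } } { } } B
{ { { } } { } } Q
{ { { } } { } } { }

[B [Q { [B [Q { [B [Q { }]] }] [B [Q { }]]] }] [B [Q { }]]]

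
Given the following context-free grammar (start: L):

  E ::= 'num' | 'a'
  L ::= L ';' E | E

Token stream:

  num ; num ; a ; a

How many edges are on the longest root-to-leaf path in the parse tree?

5

[L [L [L [L [E num]] ; [E num]] ; [E a]] ; [E a]]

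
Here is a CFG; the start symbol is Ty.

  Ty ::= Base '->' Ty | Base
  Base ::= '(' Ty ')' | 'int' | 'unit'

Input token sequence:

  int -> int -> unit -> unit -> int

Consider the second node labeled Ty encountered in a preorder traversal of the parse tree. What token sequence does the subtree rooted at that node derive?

int -> unit -> unit -> int

[Ty [Base int] -> [Ty [Base int] -> [Ty [Base unit] -> [Ty [Base unit] -> [Ty [Base int]]]]]]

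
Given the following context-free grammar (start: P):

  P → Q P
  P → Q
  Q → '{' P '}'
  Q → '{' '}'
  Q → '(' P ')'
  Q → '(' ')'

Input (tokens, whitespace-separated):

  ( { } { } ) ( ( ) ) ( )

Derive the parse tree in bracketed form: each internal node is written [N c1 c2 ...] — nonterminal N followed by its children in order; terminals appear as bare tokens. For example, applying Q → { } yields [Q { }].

P
Q P
( P ) P
( Q P ) P
( { } P ) P
( { } Q ) P
( { } { } ) P
( { } { } ) Q P
( { } { } ) ( P ) P
( { } { } ) ( Q ) P
( { } { } ) ( ( ) ) P
( { } { } ) ( ( ) ) Q
( { } { } ) ( ( ) ) ( )

[P [Q ( [P [Q { }] [P [Q { }]]] )] [P [Q ( [P [Q ( )]] )] [P [Q ( )]]]]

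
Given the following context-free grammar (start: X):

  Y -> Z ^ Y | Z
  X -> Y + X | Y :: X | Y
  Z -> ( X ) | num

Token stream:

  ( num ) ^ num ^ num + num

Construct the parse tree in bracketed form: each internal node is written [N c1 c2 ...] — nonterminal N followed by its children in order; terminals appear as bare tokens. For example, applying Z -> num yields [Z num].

X
Y + X
Z ^ Y + X
( X ) ^ Y + X
( Y ) ^ Y + X
( Z ) ^ Y + X
( num ) ^ Y + X
( num ) ^ Z ^ Y + X
( num ) ^ num ^ Y + X
( num ) ^ num ^ Z + X
( num ) ^ num ^ num + X
( num ) ^ num ^ num + Y
( num ) ^ num ^ num + Z
( num ) ^ num ^ num + num

[X [Y [Z ( [X [Y [Z num]]] )] ^ [Y [Z num] ^ [Y [Z num]]]] + [X [Y [Z num]]]]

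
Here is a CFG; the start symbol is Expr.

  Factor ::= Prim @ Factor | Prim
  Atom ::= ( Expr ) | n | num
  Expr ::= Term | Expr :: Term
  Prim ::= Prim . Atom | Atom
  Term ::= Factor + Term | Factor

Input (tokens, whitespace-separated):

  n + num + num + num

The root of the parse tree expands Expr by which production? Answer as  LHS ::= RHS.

Expr ::= Term

[Expr [Term [Factor [Prim [Atom n]]] + [Term [Factor [Prim [Atom num]]] + [Term [Factor [Prim [Atom num]]] + [Term [Factor [Prim [Atom num]]]]]]]]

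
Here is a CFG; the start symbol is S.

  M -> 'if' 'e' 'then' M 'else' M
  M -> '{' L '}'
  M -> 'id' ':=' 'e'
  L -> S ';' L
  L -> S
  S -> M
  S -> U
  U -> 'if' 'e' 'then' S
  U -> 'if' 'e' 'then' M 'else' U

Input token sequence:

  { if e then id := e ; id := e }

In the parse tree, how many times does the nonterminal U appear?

[S [M { [L [S [U if e then [S [M id := e]]]] ; [L [S [M id := e]]]] }]]

1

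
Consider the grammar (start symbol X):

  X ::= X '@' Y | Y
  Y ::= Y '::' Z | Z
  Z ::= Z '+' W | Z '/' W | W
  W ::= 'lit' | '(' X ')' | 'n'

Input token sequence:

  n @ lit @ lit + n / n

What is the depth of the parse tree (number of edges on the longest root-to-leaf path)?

[X [X [X [Y [Z [W n]]]] @ [Y [Z [W lit]]]] @ [Y [Z [Z [Z [W lit]] + [W n]] / [W n]]]]

6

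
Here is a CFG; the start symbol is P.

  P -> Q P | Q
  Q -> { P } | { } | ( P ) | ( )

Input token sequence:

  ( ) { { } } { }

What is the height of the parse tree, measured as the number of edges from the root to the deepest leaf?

[P [Q ( )] [P [Q { [P [Q { }]] }] [P [Q { }]]]]

5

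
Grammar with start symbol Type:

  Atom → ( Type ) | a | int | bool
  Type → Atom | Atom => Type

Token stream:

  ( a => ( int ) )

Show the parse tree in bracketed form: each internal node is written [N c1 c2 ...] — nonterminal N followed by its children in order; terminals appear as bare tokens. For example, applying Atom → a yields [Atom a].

Type
Atom
( Type )
( Atom => Type )
( a => Type )
( a => Atom )
( a => ( Type ) )
( a => ( Atom ) )
( a => ( int ) )

[Type [Atom ( [Type [Atom a] => [Type [Atom ( [Type [Atom int]] )]]] )]]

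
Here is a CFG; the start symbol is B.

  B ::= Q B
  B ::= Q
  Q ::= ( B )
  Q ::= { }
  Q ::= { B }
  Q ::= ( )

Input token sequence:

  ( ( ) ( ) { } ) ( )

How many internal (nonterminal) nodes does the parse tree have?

[B [Q ( [B [Q ( )] [B [Q ( )] [B [Q { }]]]] )] [B [Q ( )]]]

10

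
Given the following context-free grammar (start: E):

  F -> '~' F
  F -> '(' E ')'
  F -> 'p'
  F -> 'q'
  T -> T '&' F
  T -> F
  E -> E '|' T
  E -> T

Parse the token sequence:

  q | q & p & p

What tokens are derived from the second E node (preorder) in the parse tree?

[E [E [T [F q]]] | [T [T [T [F q]] & [F p]] & [F p]]]

q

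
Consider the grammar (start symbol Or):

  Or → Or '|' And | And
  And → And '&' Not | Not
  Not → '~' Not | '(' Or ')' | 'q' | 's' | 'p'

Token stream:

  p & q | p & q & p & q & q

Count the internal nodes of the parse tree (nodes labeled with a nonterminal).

[Or [Or [And [And [Not p]] & [Not q]]] | [And [And [And [And [And [Not p]] & [Not q]] & [Not p]] & [Not q]] & [Not q]]]

16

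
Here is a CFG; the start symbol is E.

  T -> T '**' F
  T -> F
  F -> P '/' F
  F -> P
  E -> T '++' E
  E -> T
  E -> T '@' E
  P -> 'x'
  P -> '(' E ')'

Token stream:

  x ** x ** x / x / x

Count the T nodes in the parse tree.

[E [T [T [T [F [P x]]] ** [F [P x]]] ** [F [P x] / [F [P x] / [F [P x]]]]]]

3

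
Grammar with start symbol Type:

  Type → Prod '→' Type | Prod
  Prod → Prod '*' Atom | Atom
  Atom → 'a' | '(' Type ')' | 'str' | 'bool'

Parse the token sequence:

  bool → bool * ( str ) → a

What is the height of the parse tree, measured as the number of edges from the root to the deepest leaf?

[Type [Prod [Atom bool]] → [Type [Prod [Prod [Atom bool]] * [Atom ( [Type [Prod [Atom str]]] )]] → [Type [Prod [Atom a]]]]]

7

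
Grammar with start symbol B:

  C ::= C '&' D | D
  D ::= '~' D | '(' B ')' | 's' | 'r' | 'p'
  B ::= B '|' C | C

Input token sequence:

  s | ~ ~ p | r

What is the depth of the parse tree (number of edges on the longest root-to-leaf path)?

[B [B [B [C [D s]]] | [C [D ~ [D ~ [D p]]]]] | [C [D r]]]

6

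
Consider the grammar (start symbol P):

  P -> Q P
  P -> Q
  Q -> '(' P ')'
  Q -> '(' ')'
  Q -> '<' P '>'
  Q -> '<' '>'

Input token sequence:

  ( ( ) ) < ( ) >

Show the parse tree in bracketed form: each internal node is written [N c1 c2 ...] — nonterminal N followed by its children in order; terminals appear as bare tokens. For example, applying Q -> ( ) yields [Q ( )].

[P [Q ( [P [Q ( )]] )] [P [Q < [P [Q ( )]] >]]]

P
Q P
( P ) P
( Q ) P
( ( ) ) P
( ( ) ) Q
( ( ) ) < P >
( ( ) ) < Q >
( ( ) ) < ( ) >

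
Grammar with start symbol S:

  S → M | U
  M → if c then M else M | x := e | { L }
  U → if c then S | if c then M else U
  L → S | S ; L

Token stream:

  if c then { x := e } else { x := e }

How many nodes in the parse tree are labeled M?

5

[S [M if c then [M { [L [S [M x := e]]] }] else [M { [L [S [M x := e]]] }]]]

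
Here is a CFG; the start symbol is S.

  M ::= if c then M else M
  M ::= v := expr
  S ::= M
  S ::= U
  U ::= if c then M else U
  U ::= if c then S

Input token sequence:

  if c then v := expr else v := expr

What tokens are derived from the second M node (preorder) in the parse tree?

v := expr

[S [M if c then [M v := expr] else [M v := expr]]]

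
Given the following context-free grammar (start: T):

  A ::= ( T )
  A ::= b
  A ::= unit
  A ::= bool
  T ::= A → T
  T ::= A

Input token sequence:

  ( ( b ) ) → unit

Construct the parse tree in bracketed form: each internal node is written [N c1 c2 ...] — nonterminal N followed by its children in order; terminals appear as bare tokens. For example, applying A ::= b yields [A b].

T
A → T
( T ) → T
( A ) → T
( ( T ) ) → T
( ( A ) ) → T
( ( b ) ) → T
( ( b ) ) → A
( ( b ) ) → unit

[T [A ( [T [A ( [T [A b]] )]] )] → [T [A unit]]]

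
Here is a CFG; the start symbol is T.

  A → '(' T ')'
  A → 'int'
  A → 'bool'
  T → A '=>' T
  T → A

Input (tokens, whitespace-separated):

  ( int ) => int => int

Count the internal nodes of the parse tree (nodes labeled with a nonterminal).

[T [A ( [T [A int]] )] => [T [A int] => [T [A int]]]]

8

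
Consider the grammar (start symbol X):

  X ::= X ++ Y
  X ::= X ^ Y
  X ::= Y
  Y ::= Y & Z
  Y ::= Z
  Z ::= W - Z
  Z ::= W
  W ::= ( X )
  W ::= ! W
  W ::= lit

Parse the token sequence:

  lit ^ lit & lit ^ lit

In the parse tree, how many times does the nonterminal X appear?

3

[X [X [X [Y [Z [W lit]]]] ^ [Y [Y [Z [W lit]]] & [Z [W lit]]]] ^ [Y [Z [W lit]]]]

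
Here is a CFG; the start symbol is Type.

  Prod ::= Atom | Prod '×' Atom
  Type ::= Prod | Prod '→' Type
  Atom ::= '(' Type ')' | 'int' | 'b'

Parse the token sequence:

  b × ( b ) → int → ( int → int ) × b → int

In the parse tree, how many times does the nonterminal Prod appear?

[Type [Prod [Prod [Atom b]] × [Atom ( [Type [Prod [Atom b]]] )]] → [Type [Prod [Atom int]] → [Type [Prod [Prod [Atom ( [Type [Prod [Atom int]] → [Type [Prod [Atom int]]]] )]] × [Atom b]] → [Type [Prod [Atom int]]]]]]

9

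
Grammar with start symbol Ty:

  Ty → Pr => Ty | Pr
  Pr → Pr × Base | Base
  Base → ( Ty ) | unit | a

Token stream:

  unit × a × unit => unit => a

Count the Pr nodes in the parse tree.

[Ty [Pr [Pr [Pr [Base unit]] × [Base a]] × [Base unit]] => [Ty [Pr [Base unit]] => [Ty [Pr [Base a]]]]]

5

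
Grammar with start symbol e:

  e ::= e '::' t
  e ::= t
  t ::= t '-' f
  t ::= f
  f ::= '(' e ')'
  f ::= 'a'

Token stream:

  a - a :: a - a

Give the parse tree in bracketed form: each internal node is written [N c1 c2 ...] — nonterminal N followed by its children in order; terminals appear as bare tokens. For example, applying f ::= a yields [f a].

e
e :: t
t :: t
t - f :: t
f - f :: t
a - f :: t
a - a :: t
a - a :: t - f
a - a :: f - f
a - a :: a - f
a - a :: a - a

[e [e [t [t [f a]] - [f a]]] :: [t [t [f a]] - [f a]]]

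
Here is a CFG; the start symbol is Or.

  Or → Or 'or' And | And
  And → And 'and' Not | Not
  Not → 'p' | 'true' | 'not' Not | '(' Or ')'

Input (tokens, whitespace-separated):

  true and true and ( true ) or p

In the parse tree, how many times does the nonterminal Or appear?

3

[Or [Or [And [And [And [Not true]] and [Not true]] and [Not ( [Or [And [Not true]]] )]]] or [And [Not p]]]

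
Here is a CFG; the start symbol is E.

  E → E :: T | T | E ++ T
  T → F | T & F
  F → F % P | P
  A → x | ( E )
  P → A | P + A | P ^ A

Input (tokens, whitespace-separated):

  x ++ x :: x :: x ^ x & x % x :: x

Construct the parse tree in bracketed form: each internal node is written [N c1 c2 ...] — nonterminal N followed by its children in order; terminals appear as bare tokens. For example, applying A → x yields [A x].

[E [E [E [E [E [T [F [P [A x]]]]] ++ [T [F [P [A x]]]]] :: [T [F [P [A x]]]]] :: [T [T [F [P [P [A x]] ^ [A x]]]] & [F [F [P [A x]]] % [P [A x]]]]] :: [T [F [P [A x]]]]]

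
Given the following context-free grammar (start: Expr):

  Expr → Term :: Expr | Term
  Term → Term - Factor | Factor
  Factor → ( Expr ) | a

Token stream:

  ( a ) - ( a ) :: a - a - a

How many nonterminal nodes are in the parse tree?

[Expr [Term [Term [Factor ( [Expr [Term [Factor a]]] )]] - [Factor ( [Expr [Term [Factor a]]] )]] :: [Expr [Term [Term [Term [Factor a]] - [Factor a]] - [Factor a]]]]

18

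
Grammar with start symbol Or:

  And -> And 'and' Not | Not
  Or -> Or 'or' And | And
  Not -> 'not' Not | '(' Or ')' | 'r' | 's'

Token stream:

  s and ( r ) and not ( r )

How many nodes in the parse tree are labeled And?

[Or [And [And [And [Not s]] and [Not ( [Or [And [Not r]]] )]] and [Not not [Not ( [Or [And [Not r]]] )]]]]

5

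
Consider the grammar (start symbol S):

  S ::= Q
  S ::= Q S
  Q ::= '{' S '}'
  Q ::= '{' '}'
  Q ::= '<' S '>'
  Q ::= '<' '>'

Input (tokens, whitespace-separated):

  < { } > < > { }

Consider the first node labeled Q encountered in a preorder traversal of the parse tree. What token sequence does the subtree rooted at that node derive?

< { } >

[S [Q < [S [Q { }]] >] [S [Q < >] [S [Q { }]]]]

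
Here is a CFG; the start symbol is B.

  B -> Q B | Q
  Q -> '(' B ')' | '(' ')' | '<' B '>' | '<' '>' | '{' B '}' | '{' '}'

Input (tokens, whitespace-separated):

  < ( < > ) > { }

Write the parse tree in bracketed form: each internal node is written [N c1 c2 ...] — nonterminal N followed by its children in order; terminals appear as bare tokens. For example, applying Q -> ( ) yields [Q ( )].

B
Q B
< B > B
< Q > B
< ( B ) > B
< ( Q ) > B
< ( < > ) > B
< ( < > ) > Q
< ( < > ) > { }

[B [Q < [B [Q ( [B [Q < >]] )]] >] [B [Q { }]]]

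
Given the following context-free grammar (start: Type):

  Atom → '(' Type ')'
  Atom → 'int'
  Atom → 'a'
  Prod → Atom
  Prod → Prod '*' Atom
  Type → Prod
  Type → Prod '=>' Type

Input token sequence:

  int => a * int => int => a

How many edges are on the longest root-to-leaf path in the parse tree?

6

[Type [Prod [Atom int]] => [Type [Prod [Prod [Atom a]] * [Atom int]] => [Type [Prod [Atom int]] => [Type [Prod [Atom a]]]]]]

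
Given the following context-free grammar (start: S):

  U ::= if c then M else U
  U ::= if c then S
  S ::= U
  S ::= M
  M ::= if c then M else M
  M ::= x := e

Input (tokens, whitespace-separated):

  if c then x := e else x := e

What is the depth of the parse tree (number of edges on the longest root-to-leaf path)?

3

[S [M if c then [M x := e] else [M x := e]]]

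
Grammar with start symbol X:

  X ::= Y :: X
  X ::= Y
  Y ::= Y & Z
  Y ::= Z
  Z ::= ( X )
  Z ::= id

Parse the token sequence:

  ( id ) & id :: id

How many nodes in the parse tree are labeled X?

3

[X [Y [Y [Z ( [X [Y [Z id]]] )]] & [Z id]] :: [X [Y [Z id]]]]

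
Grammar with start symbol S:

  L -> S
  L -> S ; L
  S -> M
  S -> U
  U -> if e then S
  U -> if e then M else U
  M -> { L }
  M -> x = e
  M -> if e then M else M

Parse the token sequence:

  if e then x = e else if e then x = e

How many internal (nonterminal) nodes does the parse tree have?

6

[S [U if e then [M x = e] else [U if e then [S [M x = e]]]]]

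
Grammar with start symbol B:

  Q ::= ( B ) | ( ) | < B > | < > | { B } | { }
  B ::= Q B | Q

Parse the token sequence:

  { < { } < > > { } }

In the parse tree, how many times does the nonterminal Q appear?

[B [Q { [B [Q < [B [Q { }] [B [Q < >]]] >] [B [Q { }]]] }]]

5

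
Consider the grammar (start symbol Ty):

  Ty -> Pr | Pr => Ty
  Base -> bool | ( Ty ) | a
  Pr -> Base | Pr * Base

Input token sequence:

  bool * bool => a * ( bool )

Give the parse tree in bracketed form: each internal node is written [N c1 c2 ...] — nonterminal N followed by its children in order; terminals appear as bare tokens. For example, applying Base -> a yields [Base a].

[Ty [Pr [Pr [Base bool]] * [Base bool]] => [Ty [Pr [Pr [Base a]] * [Base ( [Ty [Pr [Base bool]]] )]]]]

Ty
Pr => Ty
Pr * Base => Ty
Base * Base => Ty
bool * Base => Ty
bool * bool => Ty
bool * bool => Pr
bool * bool => Pr * Base
bool * bool => Base * Base
bool * bool => a * Base
bool * bool => a * ( Ty )
bool * bool => a * ( Pr )
bool * bool => a * ( Base )
bool * bool => a * ( bool )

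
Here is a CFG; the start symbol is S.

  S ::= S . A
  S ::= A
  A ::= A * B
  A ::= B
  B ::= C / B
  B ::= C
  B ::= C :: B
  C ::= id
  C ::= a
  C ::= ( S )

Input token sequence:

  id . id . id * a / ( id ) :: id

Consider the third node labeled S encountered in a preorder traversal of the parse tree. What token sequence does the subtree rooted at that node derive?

[S [S [S [A [B [C id]]]] . [A [B [C id]]]] . [A [A [B [C id]]] * [B [C a] / [B [C ( [S [A [B [C id]]]] )] :: [B [C id]]]]]]

id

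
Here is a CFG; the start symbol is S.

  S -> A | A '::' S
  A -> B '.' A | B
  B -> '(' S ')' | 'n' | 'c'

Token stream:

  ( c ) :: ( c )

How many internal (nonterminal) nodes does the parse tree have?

[S [A [B ( [S [A [B c]]] )]] :: [S [A [B ( [S [A [B c]]] )]]]]

12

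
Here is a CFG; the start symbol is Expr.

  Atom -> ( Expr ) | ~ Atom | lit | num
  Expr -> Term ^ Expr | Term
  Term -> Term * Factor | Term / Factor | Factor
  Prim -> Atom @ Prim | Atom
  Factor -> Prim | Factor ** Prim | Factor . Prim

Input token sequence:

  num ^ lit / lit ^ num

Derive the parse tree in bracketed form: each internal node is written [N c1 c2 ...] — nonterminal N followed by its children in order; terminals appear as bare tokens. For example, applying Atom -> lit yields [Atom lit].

Expr
Term ^ Expr
Factor ^ Expr
Prim ^ Expr
Atom ^ Expr
num ^ Expr
num ^ Term ^ Expr
num ^ Term / Factor ^ Expr
num ^ Factor / Factor ^ Expr
num ^ Prim / Factor ^ Expr
num ^ Atom / Factor ^ Expr
num ^ lit / Factor ^ Expr
num ^ lit / Prim ^ Expr
num ^ lit / Atom ^ Expr
num ^ lit / lit ^ Expr
num ^ lit / lit ^ Term
num ^ lit / lit ^ Factor
num ^ lit / lit ^ Prim
num ^ lit / lit ^ Atom
num ^ lit / lit ^ num

[Expr [Term [Factor [Prim [Atom num]]]] ^ [Expr [Term [Term [Factor [Prim [Atom lit]]]] / [Factor [Prim [Atom lit]]]] ^ [Expr [Term [Factor [Prim [Atom num]]]]]]]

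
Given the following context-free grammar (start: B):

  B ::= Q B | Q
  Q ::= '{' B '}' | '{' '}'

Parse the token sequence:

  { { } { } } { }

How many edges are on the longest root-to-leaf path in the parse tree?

[B [Q { [B [Q { }] [B [Q { }]]] }] [B [Q { }]]]

5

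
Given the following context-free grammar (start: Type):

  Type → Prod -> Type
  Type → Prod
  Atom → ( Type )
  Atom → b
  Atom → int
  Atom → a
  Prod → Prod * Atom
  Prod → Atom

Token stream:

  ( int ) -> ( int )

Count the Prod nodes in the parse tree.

4

[Type [Prod [Atom ( [Type [Prod [Atom int]]] )]] -> [Type [Prod [Atom ( [Type [Prod [Atom int]]] )]]]]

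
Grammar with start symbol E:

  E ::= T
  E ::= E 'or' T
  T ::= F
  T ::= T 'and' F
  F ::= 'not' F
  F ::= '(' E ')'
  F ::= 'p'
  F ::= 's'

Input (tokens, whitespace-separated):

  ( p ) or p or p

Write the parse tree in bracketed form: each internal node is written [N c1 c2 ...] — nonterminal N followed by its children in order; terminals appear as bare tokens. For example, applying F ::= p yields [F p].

E
E or T
E or T or T
T or T or T
F or T or T
( E ) or T or T
( T ) or T or T
( F ) or T or T
( p ) or T or T
( p ) or F or T
( p ) or p or T
( p ) or p or F
( p ) or p or p

[E [E [E [T [F ( [E [T [F p]]] )]]] or [T [F p]]] or [T [F p]]]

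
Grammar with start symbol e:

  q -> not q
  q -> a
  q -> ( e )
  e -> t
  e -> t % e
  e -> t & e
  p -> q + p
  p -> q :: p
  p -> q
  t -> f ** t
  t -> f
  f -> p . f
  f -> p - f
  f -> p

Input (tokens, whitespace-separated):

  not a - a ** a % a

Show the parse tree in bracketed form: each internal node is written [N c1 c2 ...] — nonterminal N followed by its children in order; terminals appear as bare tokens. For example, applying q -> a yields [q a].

e
t % e
f ** t % e
p - f ** t % e
q - f ** t % e
not q - f ** t % e
not a - f ** t % e
not a - p ** t % e
not a - q ** t % e
not a - a ** t % e
not a - a ** f % e
not a - a ** p % e
not a - a ** q % e
not a - a ** a % e
not a - a ** a % t
not a - a ** a % f
not a - a ** a % p
not a - a ** a % q
not a - a ** a % a

[e [t [f [p [q not [q a]]] - [f [p [q a]]]] ** [t [f [p [q a]]]]] % [e [t [f [p [q a]]]]]]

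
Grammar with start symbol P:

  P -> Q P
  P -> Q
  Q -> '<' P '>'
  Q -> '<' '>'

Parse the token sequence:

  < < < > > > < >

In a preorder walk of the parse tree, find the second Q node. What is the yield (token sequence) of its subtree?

< < > >

[P [Q < [P [Q < [P [Q < >]] >]] >] [P [Q < >]]]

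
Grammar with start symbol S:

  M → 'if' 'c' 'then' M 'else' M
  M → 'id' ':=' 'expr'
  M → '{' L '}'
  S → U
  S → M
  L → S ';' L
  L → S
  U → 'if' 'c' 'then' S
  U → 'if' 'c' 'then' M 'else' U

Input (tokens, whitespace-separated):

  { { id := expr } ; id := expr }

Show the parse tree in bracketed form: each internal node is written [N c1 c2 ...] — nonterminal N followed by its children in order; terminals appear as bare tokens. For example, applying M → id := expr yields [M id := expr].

S
M
{ L }
{ S ; L }
{ M ; L }
{ { L } ; L }
{ { S } ; L }
{ { M } ; L }
{ { id := expr } ; L }
{ { id := expr } ; S }
{ { id := expr } ; M }
{ { id := expr } ; id := expr }

[S [M { [L [S [M { [L [S [M id := expr]]] }]] ; [L [S [M id := expr]]]] }]]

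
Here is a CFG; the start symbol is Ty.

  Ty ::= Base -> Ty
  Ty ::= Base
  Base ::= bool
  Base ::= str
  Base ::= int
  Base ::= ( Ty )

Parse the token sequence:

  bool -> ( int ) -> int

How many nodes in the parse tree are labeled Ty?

[Ty [Base bool] -> [Ty [Base ( [Ty [Base int]] )] -> [Ty [Base int]]]]

4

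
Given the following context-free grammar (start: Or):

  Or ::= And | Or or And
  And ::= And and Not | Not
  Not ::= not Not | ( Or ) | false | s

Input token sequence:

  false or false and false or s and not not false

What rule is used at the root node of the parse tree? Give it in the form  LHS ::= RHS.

[Or [Or [Or [And [Not false]]] or [And [And [Not false]] and [Not false]]] or [And [And [Not s]] and [Not not [Not not [Not false]]]]]

Or ::= Or or And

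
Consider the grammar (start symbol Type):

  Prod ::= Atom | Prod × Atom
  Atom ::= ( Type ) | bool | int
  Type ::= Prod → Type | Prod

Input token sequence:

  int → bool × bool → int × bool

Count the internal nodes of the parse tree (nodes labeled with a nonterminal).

[Type [Prod [Atom int]] → [Type [Prod [Prod [Atom bool]] × [Atom bool]] → [Type [Prod [Prod [Atom int]] × [Atom bool]]]]]

13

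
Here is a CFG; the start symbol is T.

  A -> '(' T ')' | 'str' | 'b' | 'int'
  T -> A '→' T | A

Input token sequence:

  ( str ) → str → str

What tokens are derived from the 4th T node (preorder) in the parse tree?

str

[T [A ( [T [A str]] )] → [T [A str] → [T [A str]]]]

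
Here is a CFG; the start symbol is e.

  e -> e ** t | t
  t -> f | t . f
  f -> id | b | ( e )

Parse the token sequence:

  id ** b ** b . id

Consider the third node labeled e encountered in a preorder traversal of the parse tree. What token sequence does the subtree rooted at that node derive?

id

[e [e [e [t [f id]]] ** [t [f b]]] ** [t [t [f b]] . [f id]]]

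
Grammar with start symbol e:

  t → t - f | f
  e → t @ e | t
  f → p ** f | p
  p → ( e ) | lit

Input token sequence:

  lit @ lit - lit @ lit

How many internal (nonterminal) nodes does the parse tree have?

15

[e [t [f [p lit]]] @ [e [t [t [f [p lit]]] - [f [p lit]]] @ [e [t [f [p lit]]]]]]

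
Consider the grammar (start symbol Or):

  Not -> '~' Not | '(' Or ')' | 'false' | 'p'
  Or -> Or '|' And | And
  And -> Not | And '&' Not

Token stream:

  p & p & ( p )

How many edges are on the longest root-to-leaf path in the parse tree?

[Or [And [And [And [Not p]] & [Not p]] & [Not ( [Or [And [Not p]]] )]]]

6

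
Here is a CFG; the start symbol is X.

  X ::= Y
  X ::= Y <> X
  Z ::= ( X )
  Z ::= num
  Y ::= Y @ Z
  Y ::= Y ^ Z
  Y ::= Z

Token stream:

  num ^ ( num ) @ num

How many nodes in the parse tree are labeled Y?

[X [Y [Y [Y [Z num]] ^ [Z ( [X [Y [Z num]]] )]] @ [Z num]]]

4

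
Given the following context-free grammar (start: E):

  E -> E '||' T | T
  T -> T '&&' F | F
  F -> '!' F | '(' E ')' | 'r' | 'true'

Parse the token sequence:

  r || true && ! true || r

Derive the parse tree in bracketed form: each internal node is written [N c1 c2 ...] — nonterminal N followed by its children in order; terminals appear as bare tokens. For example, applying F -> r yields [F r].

E
E || T
E || T || T
T || T || T
F || T || T
r || T || T
r || T && F || T
r || F && F || T
r || true && F || T
r || true && ! F || T
r || true && ! true || T
r || true && ! true || F
r || true && ! true || r

[E [E [E [T [F r]]] || [T [T [F true]] && [F ! [F true]]]] || [T [F r]]]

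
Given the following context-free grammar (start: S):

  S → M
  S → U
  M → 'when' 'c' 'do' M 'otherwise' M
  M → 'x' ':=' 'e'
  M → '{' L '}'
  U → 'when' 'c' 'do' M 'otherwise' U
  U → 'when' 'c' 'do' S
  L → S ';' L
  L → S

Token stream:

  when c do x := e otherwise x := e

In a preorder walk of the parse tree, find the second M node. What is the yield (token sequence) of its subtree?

x := e

[S [M when c do [M x := e] otherwise [M x := e]]]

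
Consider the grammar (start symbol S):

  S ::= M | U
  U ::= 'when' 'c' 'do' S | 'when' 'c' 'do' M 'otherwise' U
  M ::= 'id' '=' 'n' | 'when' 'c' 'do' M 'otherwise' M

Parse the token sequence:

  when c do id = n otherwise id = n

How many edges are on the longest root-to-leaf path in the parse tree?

3

[S [M when c do [M id = n] otherwise [M id = n]]]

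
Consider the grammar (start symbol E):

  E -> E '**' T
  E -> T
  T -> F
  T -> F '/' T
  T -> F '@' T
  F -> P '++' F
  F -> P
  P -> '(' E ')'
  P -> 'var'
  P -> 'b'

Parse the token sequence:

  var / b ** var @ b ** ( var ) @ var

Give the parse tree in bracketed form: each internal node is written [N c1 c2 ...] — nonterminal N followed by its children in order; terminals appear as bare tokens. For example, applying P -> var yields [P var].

[E [E [E [T [F [P var]] / [T [F [P b]]]]] ** [T [F [P var]] @ [T [F [P b]]]]] ** [T [F [P ( [E [T [F [P var]]]] )]] @ [T [F [P var]]]]]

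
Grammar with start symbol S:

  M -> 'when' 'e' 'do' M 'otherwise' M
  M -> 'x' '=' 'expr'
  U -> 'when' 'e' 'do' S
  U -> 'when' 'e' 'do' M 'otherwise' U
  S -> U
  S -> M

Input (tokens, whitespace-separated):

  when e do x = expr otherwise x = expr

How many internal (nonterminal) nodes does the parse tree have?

4

[S [M when e do [M x = expr] otherwise [M x = expr]]]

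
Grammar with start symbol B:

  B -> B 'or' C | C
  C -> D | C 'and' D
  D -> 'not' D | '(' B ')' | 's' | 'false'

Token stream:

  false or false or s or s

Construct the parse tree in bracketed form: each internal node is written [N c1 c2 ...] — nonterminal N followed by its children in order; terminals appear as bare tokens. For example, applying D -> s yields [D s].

[B [B [B [B [C [D false]]] or [C [D false]]] or [C [D s]]] or [C [D s]]]

B
B or C
B or C or C
B or C or C or C
C or C or C or C
D or C or C or C
false or C or C or C
false or D or C or C
false or false or C or C
false or false or D or C
false or false or s or C
false or false or s or D
false or false or s or s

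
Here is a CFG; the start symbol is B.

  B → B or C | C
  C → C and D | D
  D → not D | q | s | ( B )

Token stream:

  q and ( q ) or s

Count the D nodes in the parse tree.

[B [B [C [C [D q]] and [D ( [B [C [D q]]] )]]] or [C [D s]]]

4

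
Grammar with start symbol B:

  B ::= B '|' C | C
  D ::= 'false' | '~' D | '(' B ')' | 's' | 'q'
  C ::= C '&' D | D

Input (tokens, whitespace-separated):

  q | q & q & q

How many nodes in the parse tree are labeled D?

[B [B [C [D q]]] | [C [C [C [D q]] & [D q]] & [D q]]]

4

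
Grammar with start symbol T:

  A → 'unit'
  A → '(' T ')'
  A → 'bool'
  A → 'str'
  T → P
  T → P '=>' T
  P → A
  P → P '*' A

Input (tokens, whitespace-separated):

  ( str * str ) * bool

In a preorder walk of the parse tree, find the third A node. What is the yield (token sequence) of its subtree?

[T [P [P [A ( [T [P [P [A str]] * [A str]]] )]] * [A bool]]]

str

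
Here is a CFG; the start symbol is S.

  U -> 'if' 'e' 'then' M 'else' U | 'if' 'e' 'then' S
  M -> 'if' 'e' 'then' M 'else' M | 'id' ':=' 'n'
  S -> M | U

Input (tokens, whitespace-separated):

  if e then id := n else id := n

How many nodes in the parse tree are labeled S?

1

[S [M if e then [M id := n] else [M id := n]]]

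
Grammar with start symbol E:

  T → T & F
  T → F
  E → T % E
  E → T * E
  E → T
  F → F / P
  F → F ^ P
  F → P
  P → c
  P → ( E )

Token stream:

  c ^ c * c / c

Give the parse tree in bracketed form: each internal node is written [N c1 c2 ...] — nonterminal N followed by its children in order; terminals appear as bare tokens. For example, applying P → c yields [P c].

[E [T [F [F [P c]] ^ [P c]]] * [E [T [F [F [P c]] / [P c]]]]]

E
T * E
F * E
F ^ P * E
P ^ P * E
c ^ P * E
c ^ c * E
c ^ c * T
c ^ c * F
c ^ c * F / P
c ^ c * P / P
c ^ c * c / P
c ^ c * c / c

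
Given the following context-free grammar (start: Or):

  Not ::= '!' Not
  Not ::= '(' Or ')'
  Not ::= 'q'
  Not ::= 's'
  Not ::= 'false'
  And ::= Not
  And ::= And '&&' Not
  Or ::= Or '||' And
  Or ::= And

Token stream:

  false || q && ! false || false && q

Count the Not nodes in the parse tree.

6

[Or [Or [Or [And [Not false]]] || [And [And [Not q]] && [Not ! [Not false]]]] || [And [And [Not false]] && [Not q]]]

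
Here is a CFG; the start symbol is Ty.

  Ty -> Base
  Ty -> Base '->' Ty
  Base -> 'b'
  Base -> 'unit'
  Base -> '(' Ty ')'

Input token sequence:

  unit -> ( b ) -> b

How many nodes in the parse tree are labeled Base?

4

[Ty [Base unit] -> [Ty [Base ( [Ty [Base b]] )] -> [Ty [Base b]]]]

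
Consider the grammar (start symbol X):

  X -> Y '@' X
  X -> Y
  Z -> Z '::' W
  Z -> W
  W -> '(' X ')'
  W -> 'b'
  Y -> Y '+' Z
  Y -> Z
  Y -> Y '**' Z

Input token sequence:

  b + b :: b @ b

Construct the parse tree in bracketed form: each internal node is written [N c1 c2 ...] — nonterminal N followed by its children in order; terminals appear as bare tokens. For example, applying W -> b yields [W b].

[X [Y [Y [Z [W b]]] + [Z [Z [W b]] :: [W b]]] @ [X [Y [Z [W b]]]]]

X
Y @ X
Y + Z @ X
Z + Z @ X
W + Z @ X
b + Z @ X
b + Z :: W @ X
b + W :: W @ X
b + b :: W @ X
b + b :: b @ X
b + b :: b @ Y
b + b :: b @ Z
b + b :: b @ W
b + b :: b @ b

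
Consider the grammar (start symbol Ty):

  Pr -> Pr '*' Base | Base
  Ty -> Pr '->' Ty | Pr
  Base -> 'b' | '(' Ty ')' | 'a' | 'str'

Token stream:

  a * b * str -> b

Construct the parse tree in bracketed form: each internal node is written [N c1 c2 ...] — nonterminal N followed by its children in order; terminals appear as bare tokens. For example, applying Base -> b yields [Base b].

Ty
Pr -> Ty
Pr * Base -> Ty
Pr * Base * Base -> Ty
Base * Base * Base -> Ty
a * Base * Base -> Ty
a * b * Base -> Ty
a * b * str -> Ty
a * b * str -> Pr
a * b * str -> Base
a * b * str -> b

[Ty [Pr [Pr [Pr [Base a]] * [Base b]] * [Base str]] -> [Ty [Pr [Base b]]]]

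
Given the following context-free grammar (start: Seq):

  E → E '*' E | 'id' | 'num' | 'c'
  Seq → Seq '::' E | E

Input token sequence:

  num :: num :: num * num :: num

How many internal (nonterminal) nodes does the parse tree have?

[Seq [Seq [Seq [Seq [E num]] :: [E num]] :: [E [E num] * [E num]]] :: [E num]]

10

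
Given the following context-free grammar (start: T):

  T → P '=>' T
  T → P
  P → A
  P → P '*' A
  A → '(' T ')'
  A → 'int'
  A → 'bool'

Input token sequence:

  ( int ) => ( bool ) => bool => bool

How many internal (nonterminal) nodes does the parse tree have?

[T [P [A ( [T [P [A int]]] )]] => [T [P [A ( [T [P [A bool]]] )]] => [T [P [A bool]] => [T [P [A bool]]]]]]

18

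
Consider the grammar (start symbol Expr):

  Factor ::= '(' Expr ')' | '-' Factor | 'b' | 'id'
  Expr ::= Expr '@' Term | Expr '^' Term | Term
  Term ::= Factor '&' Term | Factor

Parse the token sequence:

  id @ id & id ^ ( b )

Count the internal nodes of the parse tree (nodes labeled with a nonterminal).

[Expr [Expr [Expr [Term [Factor id]]] @ [Term [Factor id] & [Term [Factor id]]]] ^ [Term [Factor ( [Expr [Term [Factor b]]] )]]]

14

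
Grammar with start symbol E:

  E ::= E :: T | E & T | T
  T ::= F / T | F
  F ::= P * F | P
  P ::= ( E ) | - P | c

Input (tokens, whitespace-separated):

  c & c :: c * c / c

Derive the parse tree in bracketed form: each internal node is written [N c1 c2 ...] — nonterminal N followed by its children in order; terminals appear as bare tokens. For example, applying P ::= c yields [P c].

[E [E [E [T [F [P c]]]] & [T [F [P c]]]] :: [T [F [P c] * [F [P c]]] / [T [F [P c]]]]]

E
E :: T
E & T :: T
T & T :: T
F & T :: T
P & T :: T
c & T :: T
c & F :: T
c & P :: T
c & c :: T
c & c :: F / T
c & c :: P * F / T
c & c :: c * F / T
c & c :: c * P / T
c & c :: c * c / T
c & c :: c * c / F
c & c :: c * c / P
c & c :: c * c / c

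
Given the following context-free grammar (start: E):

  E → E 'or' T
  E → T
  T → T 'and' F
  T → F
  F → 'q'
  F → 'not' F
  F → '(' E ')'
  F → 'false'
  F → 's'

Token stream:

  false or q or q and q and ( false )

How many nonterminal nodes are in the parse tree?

[E [E [E [T [F false]]] or [T [F q]]] or [T [T [T [F q]] and [F q]] and [F ( [E [T [F false]]] )]]]

16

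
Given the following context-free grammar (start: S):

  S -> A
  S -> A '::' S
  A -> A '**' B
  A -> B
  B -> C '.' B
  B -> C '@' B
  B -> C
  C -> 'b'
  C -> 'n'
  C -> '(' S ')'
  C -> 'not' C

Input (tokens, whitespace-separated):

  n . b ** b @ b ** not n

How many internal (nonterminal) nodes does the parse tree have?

15

[S [A [A [A [B [C n] . [B [C b]]]] ** [B [C b] @ [B [C b]]]] ** [B [C not [C n]]]]]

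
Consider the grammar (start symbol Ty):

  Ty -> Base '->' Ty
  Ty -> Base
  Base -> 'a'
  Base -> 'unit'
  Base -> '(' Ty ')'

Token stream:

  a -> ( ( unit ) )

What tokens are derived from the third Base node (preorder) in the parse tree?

( unit )

[Ty [Base a] -> [Ty [Base ( [Ty [Base ( [Ty [Base unit]] )]] )]]]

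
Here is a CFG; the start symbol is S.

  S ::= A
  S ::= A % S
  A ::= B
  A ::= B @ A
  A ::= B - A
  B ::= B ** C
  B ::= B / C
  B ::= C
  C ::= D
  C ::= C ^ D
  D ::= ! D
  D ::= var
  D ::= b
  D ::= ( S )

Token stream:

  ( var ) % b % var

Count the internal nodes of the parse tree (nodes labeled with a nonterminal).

[S [A [B [C [D ( [S [A [B [C [D var]]]]] )]]]] % [S [A [B [C [D b]]]] % [S [A [B [C [D var]]]]]]]

20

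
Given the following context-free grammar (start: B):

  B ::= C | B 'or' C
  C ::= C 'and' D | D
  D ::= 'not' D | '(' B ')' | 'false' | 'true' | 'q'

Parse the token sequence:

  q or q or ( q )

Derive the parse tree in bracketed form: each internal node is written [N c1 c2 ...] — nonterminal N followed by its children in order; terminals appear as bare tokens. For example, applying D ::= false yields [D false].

B
B or C
B or C or C
C or C or C
D or C or C
q or C or C
q or D or C
q or q or C
q or q or D
q or q or ( B )
q or q or ( C )
q or q or ( D )
q or q or ( q )

[B [B [B [C [D q]]] or [C [D q]]] or [C [D ( [B [C [D q]]] )]]]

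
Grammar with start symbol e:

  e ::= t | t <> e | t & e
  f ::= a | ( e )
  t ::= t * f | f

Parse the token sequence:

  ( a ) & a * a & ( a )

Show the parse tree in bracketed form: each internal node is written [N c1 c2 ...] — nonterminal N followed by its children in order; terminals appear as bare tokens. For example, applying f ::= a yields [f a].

e
t & e
f & e
( e ) & e
( t ) & e
( f ) & e
( a ) & e
( a ) & t & e
( a ) & t * f & e
( a ) & f * f & e
( a ) & a * f & e
( a ) & a * a & e
( a ) & a * a & t
( a ) & a * a & f
( a ) & a * a & ( e )
( a ) & a * a & ( t )
( a ) & a * a & ( f )
( a ) & a * a & ( a )

[e [t [f ( [e [t [f a]]] )]] & [e [t [t [f a]] * [f a]] & [e [t [f ( [e [t [f a]]] )]]]]]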